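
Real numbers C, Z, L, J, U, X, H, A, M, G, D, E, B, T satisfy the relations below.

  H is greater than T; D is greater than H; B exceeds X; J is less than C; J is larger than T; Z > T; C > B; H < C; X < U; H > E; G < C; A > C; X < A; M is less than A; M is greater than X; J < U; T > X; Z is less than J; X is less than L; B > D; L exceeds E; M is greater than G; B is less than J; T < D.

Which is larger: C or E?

E < H and H < D give E < D.
With D < B: E < H < D < B.
With B < J: E < H < D < B < J.
With J < C: E < H < D < B < J < C.
So E < C; C is the larger of the two.

C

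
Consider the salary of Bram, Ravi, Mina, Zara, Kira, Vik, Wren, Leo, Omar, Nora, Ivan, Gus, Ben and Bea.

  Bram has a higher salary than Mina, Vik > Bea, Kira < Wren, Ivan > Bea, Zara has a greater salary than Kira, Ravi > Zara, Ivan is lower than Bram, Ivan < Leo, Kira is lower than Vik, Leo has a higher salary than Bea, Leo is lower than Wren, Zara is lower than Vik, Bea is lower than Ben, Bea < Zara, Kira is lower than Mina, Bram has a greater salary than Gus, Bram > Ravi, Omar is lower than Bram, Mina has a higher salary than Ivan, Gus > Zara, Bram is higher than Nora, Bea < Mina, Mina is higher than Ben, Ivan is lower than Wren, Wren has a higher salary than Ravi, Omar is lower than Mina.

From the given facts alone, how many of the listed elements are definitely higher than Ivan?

Directly above Ivan: Mina, Leo, Wren, Bram.
Nothing else is reachable above Ivan; 4 in all.

4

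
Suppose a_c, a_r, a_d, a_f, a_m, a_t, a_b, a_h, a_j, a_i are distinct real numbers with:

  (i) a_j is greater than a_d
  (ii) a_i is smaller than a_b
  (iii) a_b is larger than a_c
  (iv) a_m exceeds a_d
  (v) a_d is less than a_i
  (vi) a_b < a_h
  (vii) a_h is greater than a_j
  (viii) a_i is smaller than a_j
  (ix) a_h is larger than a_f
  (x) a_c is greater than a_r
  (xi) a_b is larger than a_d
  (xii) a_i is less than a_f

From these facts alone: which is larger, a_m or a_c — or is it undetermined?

Following every chain through a_c: above a_c we get a_b, a_h; below a_c we get a_r.
a_m is not reached, and no chain runs the other way from a_m to a_c.
So the given relations leave the order of a_c and a_m undetermined.

undetermined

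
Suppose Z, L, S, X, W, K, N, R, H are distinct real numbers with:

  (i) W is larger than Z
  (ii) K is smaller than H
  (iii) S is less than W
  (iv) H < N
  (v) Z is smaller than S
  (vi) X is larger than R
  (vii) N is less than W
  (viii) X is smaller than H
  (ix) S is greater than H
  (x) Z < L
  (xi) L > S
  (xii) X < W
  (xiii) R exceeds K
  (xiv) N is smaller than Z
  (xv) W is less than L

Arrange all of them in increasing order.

The consecutive links are each given: K < R; R < X; X < H; H < N; N < Z; Z < S; S < W; W < L.

K < R < X < H < N < Z < S < W < L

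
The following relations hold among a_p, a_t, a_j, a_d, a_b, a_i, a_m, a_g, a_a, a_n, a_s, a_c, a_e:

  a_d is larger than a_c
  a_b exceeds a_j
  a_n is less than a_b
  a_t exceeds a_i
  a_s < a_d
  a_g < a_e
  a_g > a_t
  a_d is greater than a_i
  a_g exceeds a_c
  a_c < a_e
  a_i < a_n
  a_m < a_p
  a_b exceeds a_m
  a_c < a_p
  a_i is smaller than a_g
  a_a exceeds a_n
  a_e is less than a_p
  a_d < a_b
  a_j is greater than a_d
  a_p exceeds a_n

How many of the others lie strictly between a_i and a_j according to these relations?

1

Chaining upward from a_i reaches: a_d, a_t, a_g, a_n, a_a, a_e, a_b, a_p.
Chaining downward from a_j reaches: a_s, a_c, a_d.
Strictly between a_i and a_j are those in both lists: a_d — 1 element.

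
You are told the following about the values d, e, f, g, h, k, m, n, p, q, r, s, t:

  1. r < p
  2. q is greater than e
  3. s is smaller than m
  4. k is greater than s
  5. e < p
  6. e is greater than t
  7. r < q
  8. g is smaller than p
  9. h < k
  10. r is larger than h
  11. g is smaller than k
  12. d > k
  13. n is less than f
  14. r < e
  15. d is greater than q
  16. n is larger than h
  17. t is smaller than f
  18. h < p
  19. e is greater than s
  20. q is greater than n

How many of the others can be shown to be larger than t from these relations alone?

5

The elements the relations force above t are e, f, q, p, d — no chain reaches any other.
That is 5.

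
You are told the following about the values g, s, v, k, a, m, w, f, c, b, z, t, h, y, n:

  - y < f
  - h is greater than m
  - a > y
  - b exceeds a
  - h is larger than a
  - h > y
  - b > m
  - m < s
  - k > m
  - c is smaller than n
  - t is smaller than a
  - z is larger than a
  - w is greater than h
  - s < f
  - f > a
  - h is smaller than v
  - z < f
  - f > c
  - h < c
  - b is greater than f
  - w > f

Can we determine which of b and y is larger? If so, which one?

y < a and a < h give y < h.
Then h < c extends the chain to c.
Then c < f extends the chain to f.
With f < b: y < a < h < c < f < b.
So b is larger.

b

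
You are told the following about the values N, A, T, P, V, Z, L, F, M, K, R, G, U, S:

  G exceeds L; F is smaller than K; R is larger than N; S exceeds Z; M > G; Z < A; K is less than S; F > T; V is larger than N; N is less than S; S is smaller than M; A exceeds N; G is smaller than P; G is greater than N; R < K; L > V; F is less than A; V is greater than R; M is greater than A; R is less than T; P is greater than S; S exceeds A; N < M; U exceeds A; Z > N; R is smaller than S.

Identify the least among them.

N

Chaining upward from N: directly above it, R, V, Z, A, S, G, M; then T, K, L, U, P; then F.
That covers every other element, and nothing is given below N, so N is the least.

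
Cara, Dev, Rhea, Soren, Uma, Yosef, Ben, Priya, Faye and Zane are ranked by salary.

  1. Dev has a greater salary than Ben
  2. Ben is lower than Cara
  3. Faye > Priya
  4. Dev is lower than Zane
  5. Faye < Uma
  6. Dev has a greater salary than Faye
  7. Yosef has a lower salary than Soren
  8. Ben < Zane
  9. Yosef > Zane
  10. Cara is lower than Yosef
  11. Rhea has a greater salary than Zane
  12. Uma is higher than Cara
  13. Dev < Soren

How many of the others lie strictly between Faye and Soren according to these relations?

3

Chaining upward from Faye reaches: Dev, Zane, Uma, Rhea, Yosef.
Chaining downward from Soren reaches: Priya, Ben, Cara, Dev, Zane, Yosef.
Strictly between Faye and Soren are those in both lists: Dev, Zane, Yosef — 3 elements.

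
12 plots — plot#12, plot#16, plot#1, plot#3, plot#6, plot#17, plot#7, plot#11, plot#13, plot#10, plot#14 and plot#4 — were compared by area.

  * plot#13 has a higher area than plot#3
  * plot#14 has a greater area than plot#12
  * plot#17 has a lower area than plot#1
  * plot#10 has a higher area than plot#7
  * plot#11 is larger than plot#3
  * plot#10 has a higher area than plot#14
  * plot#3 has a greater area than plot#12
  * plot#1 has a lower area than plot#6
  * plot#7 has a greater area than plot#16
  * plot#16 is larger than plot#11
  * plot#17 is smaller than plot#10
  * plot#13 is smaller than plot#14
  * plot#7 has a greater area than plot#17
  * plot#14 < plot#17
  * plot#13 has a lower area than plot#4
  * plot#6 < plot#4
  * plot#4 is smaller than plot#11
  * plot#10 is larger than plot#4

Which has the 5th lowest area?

plot#17

Piecing the relations together gives one ordering: plot#12 < plot#3 < plot#13 < plot#14 < plot#17 < plot#1 < plot#6 < plot#4 < plot#11 < plot#16 < plot#7 < plot#10.
Counting 5 from the smallest end gives plot#17.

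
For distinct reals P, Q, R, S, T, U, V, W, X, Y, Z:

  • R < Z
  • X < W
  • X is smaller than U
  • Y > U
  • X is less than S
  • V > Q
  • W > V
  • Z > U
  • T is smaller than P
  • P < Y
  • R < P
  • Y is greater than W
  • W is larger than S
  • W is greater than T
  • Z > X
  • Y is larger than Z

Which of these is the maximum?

Y

Chaining downward from Y: directly below it, U, W, P, Z; then X, R, S, T, V; then Q.
That covers every other element, and nothing is given above Y, so Y is the maximum.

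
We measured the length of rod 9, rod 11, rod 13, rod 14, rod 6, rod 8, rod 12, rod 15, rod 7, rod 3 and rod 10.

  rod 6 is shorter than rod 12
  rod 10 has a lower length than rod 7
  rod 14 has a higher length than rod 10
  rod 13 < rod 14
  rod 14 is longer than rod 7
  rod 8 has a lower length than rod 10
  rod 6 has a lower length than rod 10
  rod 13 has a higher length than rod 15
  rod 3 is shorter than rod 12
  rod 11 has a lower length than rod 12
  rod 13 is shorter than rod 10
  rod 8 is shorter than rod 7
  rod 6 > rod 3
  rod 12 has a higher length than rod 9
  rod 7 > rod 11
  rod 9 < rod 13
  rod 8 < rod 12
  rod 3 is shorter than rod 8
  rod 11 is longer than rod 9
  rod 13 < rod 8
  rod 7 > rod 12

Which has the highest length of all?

Chaining downward from rod 14: directly below it, rod 13, rod 10, rod 7; then rod 15, rod 6, rod 9, rod 11, rod 8, rod 12; then rod 3.
That covers every other element, and nothing is given above rod 14, so rod 14 is the highest length.

rod 14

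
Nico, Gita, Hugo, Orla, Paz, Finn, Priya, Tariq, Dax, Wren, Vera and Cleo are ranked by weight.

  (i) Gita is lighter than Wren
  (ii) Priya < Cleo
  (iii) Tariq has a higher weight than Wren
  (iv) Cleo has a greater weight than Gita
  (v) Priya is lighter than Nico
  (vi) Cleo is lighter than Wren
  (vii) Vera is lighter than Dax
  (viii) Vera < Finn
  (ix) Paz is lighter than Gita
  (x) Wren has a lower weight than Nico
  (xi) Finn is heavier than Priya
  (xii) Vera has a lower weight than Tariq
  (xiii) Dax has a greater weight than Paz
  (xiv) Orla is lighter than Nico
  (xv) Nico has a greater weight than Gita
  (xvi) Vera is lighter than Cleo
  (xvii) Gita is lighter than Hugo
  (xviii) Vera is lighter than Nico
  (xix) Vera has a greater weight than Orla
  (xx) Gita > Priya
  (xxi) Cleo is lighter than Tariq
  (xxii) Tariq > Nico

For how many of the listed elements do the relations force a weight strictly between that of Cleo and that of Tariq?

2

Chaining upward from Cleo reaches: Wren, Nico.
Chaining downward from Tariq reaches: Paz, Orla, Vera, Priya, Gita, Wren, Nico.
Strictly between Cleo and Tariq are those in both lists: Wren, Nico — 2 elements.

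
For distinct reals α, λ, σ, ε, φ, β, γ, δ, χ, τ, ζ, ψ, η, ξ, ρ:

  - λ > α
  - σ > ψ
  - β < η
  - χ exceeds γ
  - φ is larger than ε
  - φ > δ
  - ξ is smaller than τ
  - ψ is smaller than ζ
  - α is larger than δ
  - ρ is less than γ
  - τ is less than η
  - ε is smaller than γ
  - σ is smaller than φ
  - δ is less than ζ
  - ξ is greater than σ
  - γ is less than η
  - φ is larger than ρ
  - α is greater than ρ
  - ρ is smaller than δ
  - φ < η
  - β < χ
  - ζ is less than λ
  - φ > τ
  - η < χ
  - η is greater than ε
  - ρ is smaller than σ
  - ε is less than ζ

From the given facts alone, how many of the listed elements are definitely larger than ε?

Directly above ε: ζ, φ, γ, η.
One step further: λ, χ (6 so far).
No other element is forced above ε by the given relations, so the count is 6.

6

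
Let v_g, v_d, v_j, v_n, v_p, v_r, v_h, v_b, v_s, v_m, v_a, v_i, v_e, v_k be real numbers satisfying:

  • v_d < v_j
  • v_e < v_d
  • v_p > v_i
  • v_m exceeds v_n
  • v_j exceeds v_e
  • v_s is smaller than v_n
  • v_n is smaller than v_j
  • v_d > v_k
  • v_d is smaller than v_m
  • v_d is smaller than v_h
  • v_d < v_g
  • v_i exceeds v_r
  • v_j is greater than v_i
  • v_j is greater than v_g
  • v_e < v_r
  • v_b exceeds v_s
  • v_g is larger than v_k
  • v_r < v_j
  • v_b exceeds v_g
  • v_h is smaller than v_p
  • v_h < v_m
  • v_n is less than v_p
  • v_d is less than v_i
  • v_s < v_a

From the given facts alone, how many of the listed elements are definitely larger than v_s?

From v_s the given relations immediately reach v_n, v_b, v_a.
From those, v_p, v_j, v_m — 6 in total.
No other element is forced above v_s by the given relations, so the count is 6.

6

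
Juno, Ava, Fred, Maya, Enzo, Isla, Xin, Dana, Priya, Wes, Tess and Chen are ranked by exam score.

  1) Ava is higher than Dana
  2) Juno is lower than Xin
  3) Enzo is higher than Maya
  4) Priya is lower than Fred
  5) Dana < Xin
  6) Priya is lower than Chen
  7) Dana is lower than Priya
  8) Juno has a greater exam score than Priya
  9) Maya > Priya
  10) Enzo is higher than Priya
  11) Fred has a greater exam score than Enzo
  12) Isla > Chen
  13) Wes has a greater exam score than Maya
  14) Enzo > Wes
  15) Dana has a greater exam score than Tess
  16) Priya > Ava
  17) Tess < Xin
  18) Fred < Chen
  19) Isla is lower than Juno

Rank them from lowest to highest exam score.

Tess < Dana < Ava < Priya < Maya < Wes < Enzo < Fred < Chen < Isla < Juno < Xin

Nothing is placed below Tess, so it is least; from there Tess < Dana; Dana < Ava; Ava < Priya; Priya < Maya; Maya < Wes; Wes < Enzo; Enzo < Fred; Fred < Chen; Chen < Isla; Isla < Juno; Juno < Xin, each given directly.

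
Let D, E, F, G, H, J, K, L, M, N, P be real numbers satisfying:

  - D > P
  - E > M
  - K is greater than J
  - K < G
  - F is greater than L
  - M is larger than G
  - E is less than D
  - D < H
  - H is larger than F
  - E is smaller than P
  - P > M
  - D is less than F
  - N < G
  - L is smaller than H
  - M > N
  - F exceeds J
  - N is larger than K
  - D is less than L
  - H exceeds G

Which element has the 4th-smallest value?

G

Chaining the given pairs: J < K < N < G < M < E < P < D < L < F < H.
Counting 4 from the smallest end gives G.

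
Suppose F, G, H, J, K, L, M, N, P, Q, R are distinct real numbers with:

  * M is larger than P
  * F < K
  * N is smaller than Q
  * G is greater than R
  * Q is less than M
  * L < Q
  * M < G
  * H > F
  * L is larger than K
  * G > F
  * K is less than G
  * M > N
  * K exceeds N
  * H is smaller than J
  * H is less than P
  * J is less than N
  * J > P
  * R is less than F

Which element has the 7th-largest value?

Chaining the given pairs: R < F < H < P < J < N < K < L < Q < M < G.
Counting 7 from the largest end gives J.

J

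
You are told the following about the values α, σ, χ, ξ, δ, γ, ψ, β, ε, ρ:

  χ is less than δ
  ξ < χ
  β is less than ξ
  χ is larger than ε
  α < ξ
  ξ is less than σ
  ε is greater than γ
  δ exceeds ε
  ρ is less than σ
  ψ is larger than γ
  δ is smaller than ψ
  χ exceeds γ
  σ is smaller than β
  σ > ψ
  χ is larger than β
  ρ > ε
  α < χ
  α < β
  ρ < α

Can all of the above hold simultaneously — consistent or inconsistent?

Chaining the given relations yields β < ξ < χ < δ < ψ < σ, so β < σ. But one relation states σ < β. These cannot both hold.

inconsistent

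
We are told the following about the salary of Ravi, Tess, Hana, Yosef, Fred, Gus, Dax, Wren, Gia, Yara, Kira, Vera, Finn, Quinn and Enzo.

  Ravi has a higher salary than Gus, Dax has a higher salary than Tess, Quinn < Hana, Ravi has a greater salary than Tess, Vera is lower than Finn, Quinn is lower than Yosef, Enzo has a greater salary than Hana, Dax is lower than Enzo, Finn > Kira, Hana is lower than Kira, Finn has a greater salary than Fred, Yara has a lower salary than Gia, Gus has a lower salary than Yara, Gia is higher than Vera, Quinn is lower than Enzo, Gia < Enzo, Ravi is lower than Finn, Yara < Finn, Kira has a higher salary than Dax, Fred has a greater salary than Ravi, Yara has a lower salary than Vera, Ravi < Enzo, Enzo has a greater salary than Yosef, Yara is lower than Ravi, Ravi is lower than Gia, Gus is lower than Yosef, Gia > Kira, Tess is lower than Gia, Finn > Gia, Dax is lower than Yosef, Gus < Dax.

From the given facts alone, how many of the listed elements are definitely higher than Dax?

The elements the relations force above Dax are Kira, Yosef, Gia, Enzo, Finn — no chain reaches any other.
That is 5.

5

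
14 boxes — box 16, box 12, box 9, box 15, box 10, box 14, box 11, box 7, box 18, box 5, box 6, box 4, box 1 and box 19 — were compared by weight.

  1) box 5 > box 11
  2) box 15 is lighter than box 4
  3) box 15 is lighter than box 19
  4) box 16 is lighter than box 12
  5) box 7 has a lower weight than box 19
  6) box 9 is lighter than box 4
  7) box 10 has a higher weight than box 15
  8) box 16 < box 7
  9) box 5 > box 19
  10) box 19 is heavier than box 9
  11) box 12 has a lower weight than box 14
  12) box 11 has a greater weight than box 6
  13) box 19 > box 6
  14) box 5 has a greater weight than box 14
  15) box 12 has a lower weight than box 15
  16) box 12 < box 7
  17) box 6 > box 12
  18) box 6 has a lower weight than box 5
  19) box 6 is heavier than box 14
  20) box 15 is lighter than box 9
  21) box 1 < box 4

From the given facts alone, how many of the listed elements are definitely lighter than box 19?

Directly below box 19: box 7, box 6, box 15, box 9.
One step further: box 16, box 12, box 14 (7 so far).
No other element is forced below box 19 by the given relations, so the count is 7.

7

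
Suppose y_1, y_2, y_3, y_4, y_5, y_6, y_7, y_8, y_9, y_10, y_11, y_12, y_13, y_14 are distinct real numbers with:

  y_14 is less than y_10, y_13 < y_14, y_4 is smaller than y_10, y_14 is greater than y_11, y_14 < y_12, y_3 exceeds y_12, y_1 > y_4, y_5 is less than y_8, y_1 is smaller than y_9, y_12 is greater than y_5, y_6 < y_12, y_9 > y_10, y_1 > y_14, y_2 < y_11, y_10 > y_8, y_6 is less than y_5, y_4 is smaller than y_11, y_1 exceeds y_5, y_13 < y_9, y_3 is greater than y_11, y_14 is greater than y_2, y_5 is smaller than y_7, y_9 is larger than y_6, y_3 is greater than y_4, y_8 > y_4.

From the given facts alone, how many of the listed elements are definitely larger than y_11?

The elements the relations force above y_11 are y_14, y_1, y_12, y_3, y_10, y_9 — no chain reaches any other.
That is 6.

6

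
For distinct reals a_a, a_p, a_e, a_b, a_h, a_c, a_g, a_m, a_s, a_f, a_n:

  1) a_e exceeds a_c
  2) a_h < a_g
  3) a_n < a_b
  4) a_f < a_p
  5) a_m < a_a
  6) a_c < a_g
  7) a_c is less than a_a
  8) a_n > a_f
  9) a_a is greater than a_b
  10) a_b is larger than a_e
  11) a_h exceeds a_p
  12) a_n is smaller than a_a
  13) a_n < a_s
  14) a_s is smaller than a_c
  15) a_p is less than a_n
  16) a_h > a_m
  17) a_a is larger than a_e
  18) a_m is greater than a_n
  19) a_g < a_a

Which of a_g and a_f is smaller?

Following the relations from a_f: a_f < a_p < a_n < a_m < a_h < a_g.
So a_f < a_g; a_f is the smaller of the two.

a_f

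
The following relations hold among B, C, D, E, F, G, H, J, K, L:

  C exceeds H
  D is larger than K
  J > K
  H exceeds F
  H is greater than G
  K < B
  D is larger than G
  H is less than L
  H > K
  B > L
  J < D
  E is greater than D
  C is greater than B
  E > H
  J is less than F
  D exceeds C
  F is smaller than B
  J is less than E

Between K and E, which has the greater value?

E

K < J and J < F give K < F.
With F < H: K < J < F < H.
With H < L: K < J < F < H < L.
With L < B: K < J < F < H < L < B.
With B < C: K < J < F < H < L < B < C.
Then C < D extends the chain to D.
With D < E: K < J < F < H < L < B < C < D < E.
So K < E; E is the larger of the two.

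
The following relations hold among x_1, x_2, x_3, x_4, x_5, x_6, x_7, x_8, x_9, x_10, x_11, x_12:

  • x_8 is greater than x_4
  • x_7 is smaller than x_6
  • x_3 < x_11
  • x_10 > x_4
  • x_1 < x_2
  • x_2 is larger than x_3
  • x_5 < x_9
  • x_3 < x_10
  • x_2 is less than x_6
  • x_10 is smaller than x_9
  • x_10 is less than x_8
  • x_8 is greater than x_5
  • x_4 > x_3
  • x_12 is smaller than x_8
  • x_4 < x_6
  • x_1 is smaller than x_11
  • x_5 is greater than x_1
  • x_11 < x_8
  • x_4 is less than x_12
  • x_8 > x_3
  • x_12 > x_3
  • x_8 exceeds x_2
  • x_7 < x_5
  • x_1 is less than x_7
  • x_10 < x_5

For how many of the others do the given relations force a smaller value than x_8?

9

From x_8 the given relations immediately reach x_3, x_11, x_4, x_10, x_2, x_12, x_5.
From those, x_1, x_7 — 9 in total.
Nothing else is reachable below x_8; 9 in all.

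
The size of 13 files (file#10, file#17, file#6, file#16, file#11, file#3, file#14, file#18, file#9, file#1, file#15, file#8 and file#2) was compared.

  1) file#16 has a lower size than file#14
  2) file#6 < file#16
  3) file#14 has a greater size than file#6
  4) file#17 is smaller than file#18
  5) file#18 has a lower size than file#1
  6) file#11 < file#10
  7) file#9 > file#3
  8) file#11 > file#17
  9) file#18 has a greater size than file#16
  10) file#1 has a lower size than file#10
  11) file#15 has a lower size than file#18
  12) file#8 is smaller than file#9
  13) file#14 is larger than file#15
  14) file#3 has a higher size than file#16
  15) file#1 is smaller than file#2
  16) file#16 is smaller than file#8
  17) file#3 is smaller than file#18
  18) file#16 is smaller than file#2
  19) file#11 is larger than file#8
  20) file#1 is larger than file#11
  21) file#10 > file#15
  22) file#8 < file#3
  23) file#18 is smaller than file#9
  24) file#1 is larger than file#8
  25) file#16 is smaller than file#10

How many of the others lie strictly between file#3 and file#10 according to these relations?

2

Chaining upward from file#3 reaches: file#18, file#1, file#2, file#9.
Chaining downward from file#10 reaches: file#15, file#6, file#16, file#8, file#17, file#18, file#11, file#1.
Strictly between file#3 and file#10 are those in both lists: file#18, file#1 — 2 elements.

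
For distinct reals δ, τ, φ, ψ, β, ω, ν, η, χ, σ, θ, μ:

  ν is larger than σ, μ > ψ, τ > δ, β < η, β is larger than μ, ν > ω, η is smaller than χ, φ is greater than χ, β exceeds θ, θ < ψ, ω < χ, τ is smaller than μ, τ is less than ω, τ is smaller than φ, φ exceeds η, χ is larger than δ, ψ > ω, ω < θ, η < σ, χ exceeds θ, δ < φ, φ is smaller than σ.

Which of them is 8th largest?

ψ

Chaining the given pairs: δ < τ < ω < θ < ψ < μ < β < η < χ < φ < σ < ν.
The 8th largest is ψ.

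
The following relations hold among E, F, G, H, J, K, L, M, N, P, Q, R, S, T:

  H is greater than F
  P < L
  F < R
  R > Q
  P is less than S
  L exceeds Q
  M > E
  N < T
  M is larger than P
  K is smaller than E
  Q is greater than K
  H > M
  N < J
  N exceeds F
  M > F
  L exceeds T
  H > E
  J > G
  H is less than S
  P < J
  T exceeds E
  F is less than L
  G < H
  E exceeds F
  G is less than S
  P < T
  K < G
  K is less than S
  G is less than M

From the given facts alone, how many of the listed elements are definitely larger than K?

From K the given relations immediately reach E, G, Q, S.
From those, M, T, H, L, R, J — 10 in total.
Nothing else is reachable above K; 10 in all.

10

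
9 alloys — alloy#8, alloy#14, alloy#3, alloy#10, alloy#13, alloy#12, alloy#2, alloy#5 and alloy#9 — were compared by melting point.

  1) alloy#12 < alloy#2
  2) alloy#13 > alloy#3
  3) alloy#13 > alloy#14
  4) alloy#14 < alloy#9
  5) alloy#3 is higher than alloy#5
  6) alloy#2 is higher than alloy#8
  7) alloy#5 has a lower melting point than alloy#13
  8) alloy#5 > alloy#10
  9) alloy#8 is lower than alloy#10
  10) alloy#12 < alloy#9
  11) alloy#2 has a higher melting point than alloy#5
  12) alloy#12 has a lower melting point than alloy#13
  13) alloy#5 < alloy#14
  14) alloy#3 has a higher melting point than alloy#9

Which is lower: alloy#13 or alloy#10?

alloy#10

alloy#10 < alloy#5 and alloy#5 < alloy#14 give alloy#10 < alloy#14.
With alloy#14 < alloy#9: alloy#10 < alloy#5 < alloy#14 < alloy#9.
Then alloy#9 < alloy#3 extends the chain to alloy#3.
Then alloy#3 < alloy#13 extends the chain to alloy#13.
So alloy#10 < alloy#13; alloy#10 is the lower of the two.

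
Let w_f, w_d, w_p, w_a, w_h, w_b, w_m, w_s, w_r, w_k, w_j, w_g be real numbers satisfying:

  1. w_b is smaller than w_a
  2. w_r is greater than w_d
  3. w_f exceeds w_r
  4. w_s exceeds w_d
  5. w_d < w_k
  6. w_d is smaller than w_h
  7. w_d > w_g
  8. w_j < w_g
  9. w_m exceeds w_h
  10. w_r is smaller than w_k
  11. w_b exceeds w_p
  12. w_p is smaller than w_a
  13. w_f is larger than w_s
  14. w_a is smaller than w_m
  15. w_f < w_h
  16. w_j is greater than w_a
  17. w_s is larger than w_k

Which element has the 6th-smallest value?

w_d

Piecing the relations together gives one ordering: w_p < w_b < w_a < w_j < w_g < w_d < w_r < w_k < w_s < w_f < w_h < w_m.
Counting 6 from the smallest end gives w_d.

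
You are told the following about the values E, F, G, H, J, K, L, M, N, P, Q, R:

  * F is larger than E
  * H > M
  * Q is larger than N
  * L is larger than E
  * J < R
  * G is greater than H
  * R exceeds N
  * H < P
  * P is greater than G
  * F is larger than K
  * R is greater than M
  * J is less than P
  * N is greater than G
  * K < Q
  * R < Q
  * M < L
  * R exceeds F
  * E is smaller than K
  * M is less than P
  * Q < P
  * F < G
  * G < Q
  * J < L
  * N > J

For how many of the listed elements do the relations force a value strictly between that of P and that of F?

The relations place F below P. An element lies strictly between them when it is forced above F and also forced below P.
Above F: {G, N, R, Q}. Below P: {E, M, K, H, J, G, N, R, Q}.
Intersection: {G, N, R, Q} — 4.

4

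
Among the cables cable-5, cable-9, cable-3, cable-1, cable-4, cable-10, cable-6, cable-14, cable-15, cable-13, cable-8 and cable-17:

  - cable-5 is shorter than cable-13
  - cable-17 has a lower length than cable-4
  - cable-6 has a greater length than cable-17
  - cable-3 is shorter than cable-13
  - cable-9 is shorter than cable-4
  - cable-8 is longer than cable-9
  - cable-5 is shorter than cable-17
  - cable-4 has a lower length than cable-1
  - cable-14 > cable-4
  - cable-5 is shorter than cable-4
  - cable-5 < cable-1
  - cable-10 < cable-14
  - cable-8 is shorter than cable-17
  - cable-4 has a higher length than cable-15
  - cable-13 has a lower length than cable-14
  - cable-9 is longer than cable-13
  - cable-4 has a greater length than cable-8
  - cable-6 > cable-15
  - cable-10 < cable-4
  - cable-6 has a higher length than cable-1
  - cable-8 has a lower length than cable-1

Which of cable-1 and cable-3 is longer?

cable-1

Chaining the given relations: cable-3 < cable-13 < cable-9 < cable-8 < cable-17 < cable-4 < cable-1.
So cable-3 < cable-1; cable-1 is the longer of the two.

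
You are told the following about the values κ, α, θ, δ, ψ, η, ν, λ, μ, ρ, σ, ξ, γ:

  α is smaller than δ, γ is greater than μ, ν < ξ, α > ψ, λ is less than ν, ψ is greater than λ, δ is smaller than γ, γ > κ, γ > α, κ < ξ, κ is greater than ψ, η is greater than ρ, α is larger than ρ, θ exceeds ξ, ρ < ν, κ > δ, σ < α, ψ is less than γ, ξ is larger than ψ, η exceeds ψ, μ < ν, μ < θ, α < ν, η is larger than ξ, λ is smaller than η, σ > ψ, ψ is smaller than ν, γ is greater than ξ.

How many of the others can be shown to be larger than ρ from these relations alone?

8

The elements the relations force above ρ are α, δ, ν, κ, ξ, γ, θ, η — no chain reaches any other.
That is 8.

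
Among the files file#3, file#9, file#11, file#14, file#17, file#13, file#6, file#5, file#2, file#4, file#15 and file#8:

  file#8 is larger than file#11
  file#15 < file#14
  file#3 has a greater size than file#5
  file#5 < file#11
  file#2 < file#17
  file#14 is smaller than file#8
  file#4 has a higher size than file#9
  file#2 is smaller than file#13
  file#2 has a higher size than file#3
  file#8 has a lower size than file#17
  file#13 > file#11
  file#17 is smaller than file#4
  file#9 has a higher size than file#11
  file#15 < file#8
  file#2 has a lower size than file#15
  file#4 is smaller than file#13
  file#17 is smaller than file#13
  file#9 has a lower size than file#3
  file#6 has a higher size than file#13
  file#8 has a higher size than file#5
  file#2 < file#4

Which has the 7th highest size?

The consecutive relations fix a unique order: file#5 < file#11 < file#9 < file#3 < file#2 < file#15 < file#14 < file#8 < file#17 < file#4 < file#13 < file#6.
Counting 7 from the largest end gives file#15.

file#15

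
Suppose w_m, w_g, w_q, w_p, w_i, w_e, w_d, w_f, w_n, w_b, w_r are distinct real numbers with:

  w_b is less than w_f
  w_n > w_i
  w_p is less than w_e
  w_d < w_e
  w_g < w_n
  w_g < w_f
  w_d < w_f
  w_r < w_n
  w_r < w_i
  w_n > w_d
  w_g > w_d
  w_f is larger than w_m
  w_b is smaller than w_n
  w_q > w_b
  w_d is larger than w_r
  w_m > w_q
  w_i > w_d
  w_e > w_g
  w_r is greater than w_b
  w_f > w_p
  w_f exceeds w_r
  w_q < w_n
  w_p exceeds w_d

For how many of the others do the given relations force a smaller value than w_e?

From w_e the given relations immediately reach w_d, w_g, w_p.
From those, w_r — 4 in total.
From those, w_b — 5 in total.
No other element is forced below w_e by the given relations, so the count is 5.

5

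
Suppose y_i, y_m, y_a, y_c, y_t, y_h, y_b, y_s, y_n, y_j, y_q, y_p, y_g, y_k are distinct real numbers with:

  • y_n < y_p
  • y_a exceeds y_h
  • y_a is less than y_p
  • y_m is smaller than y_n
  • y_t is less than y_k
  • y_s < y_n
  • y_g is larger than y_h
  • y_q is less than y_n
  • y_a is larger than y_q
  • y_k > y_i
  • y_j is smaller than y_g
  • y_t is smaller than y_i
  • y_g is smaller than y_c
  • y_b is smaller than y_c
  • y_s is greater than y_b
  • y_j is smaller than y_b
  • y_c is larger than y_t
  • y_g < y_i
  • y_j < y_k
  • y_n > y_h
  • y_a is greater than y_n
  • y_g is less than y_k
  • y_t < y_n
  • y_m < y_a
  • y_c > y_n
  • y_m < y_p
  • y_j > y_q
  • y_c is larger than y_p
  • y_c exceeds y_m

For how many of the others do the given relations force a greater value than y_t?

The elements the relations force above y_t are y_i, y_n, y_a, y_k, y_p, y_c — no chain reaches any other.
That is 6.

6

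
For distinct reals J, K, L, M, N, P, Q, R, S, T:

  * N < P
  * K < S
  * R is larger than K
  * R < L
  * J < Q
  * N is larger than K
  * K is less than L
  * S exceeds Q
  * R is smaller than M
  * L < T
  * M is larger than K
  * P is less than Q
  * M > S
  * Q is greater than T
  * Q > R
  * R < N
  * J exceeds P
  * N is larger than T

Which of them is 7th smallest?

J

Chaining the given pairs: K < R < L < T < N < P < J < Q < S < M.
The 7th smallest is J.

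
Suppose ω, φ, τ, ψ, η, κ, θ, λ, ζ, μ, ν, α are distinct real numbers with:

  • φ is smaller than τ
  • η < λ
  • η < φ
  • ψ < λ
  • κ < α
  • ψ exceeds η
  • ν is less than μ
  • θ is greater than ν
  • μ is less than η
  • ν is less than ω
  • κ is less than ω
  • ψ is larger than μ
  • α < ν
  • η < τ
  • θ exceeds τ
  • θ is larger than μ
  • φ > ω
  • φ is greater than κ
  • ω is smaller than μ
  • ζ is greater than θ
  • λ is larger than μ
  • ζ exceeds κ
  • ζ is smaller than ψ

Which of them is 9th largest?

ω

Chaining the given pairs: κ < α < ν < ω < μ < η < φ < τ < θ < ζ < ψ < λ.
Counting 9 from the largest end gives ω.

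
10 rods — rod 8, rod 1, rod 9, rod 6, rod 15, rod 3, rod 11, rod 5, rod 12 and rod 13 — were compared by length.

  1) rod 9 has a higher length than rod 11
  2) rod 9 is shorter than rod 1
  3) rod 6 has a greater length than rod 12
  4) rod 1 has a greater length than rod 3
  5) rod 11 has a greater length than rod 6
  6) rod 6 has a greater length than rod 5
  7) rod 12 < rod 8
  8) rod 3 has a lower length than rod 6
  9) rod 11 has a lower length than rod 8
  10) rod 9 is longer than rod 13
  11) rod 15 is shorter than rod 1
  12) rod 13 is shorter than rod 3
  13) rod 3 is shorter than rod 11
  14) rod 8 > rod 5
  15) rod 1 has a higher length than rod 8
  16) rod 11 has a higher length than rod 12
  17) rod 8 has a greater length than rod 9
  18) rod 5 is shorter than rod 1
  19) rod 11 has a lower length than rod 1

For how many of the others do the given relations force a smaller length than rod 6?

Directly below rod 6: rod 12, rod 3, rod 5.
One step further: rod 13 (4 so far).
Nothing else is reachable below rod 6; 4 in all.

4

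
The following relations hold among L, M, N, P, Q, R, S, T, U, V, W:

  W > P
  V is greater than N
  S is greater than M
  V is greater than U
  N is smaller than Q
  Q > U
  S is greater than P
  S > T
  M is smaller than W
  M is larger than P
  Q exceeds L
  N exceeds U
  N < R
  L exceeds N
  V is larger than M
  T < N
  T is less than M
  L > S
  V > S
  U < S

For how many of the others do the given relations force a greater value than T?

8

The elements the relations force above T are M, N, R, S, L, Q, W, V — no chain reaches any other.
That is 8.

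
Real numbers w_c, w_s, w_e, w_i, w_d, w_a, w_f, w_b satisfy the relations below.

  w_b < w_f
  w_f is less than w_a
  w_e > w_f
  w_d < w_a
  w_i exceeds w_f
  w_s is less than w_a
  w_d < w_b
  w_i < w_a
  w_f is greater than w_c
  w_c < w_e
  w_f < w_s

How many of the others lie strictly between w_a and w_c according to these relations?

3

The relations place w_c below w_a. An element lies strictly between them when it is forced above w_c and also forced below w_a.
Above w_c: {w_f, w_s, w_e, w_i}. Below w_a: {w_d, w_b, w_f, w_s, w_i}.
Intersection: {w_f, w_s, w_i} — 3.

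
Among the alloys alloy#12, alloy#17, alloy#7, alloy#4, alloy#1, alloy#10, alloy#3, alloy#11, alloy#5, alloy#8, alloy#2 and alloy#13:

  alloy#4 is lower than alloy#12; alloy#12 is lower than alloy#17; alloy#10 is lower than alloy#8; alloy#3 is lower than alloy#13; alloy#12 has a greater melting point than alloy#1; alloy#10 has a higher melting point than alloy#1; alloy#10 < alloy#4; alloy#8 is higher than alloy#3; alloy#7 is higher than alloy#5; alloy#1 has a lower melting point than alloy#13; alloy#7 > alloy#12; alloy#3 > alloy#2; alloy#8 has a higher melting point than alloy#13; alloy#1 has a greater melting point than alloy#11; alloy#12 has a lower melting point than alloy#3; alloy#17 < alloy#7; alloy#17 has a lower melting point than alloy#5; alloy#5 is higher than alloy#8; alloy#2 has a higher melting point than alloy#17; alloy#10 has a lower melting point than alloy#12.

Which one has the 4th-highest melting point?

alloy#13

Piecing the relations together gives one ordering: alloy#11 < alloy#1 < alloy#10 < alloy#4 < alloy#12 < alloy#17 < alloy#2 < alloy#3 < alloy#13 < alloy#8 < alloy#5 < alloy#7.
Counting 4 from the largest end gives alloy#13.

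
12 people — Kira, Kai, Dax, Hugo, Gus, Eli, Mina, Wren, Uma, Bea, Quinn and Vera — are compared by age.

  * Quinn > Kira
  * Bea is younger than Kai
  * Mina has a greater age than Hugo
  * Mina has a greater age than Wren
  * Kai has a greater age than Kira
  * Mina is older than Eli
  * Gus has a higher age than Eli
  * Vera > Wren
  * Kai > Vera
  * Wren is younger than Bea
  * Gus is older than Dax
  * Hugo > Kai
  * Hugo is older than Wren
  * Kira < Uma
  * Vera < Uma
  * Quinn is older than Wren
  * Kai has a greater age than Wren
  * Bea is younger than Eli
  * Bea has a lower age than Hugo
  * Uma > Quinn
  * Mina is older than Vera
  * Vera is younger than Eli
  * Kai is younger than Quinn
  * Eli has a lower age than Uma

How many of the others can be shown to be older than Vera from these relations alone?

7

The elements the relations force above Vera are Kai, Hugo, Eli, Quinn, Gus, Mina, Uma — no chain reaches any other.
That is 7.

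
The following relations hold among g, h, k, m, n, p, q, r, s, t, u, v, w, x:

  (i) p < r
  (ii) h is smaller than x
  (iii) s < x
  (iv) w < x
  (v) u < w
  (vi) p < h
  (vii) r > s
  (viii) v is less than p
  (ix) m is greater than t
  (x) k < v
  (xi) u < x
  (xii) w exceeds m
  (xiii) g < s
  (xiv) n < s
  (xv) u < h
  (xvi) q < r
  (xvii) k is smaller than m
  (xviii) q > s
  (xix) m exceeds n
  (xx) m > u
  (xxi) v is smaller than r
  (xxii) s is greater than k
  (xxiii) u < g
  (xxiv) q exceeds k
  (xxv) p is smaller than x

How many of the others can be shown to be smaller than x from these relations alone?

Directly below x: p, u, h, s, w.
One step further: k, v, n, g, m (10 so far).
One step further: t (11 so far).
No other element is forced below x by the given relations, so the count is 11.

11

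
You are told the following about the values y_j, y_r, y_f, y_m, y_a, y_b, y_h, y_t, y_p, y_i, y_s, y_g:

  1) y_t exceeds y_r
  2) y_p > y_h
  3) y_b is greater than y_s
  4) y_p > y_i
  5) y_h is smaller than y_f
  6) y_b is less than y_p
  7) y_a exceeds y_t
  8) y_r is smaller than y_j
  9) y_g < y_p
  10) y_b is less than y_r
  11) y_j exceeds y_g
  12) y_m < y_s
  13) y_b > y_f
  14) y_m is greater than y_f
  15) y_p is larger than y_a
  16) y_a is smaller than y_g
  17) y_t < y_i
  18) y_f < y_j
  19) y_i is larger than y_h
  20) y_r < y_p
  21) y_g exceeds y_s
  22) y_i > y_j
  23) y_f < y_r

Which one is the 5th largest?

Chaining the given pairs: y_h < y_f < y_m < y_s < y_b < y_r < y_t < y_a < y_g < y_j < y_i < y_p.
Counting 5 from the largest end gives y_a.

y_a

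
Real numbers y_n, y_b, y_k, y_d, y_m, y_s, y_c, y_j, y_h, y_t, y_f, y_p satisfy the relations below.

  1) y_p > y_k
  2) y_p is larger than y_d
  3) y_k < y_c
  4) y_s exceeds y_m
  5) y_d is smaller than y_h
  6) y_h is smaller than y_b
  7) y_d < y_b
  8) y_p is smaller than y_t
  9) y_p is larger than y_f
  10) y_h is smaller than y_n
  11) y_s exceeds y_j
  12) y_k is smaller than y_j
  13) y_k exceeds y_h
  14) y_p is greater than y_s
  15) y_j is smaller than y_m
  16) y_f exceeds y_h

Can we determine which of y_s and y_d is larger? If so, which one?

The relevant relations are y_d < y_h; y_h < y_k; y_k < y_j; y_j < y_m; y_m < y_s.
Chaining these gives y_d < y_h < y_k < y_j < y_m < y_s.
So y_s is larger.

y_s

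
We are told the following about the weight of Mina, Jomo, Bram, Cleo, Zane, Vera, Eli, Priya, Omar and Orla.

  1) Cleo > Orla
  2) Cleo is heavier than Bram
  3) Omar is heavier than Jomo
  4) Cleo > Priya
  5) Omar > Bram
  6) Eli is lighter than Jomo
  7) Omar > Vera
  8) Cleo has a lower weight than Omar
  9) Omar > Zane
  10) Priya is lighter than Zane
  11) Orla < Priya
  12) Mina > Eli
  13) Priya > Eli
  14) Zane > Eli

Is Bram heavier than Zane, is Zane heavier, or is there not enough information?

Following every chain through Bram: above Bram we get Cleo, Omar.
Zane is not reached, and no chain runs the other way from Zane to Bram.
So the given relations leave the order of Bram and Zane undetermined.

undetermined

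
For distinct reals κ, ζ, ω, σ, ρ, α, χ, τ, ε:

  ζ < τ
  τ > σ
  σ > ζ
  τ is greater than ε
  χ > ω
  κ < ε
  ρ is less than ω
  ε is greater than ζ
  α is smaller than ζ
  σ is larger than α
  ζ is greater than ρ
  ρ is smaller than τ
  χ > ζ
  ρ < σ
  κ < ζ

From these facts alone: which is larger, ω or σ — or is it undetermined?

Following every chain through σ: above σ we get τ; below σ we get ρ, α, κ, ζ.
ω is not reached, and no chain runs the other way from ω to σ.
So the given relations leave the order of σ and ω undetermined.

undetermined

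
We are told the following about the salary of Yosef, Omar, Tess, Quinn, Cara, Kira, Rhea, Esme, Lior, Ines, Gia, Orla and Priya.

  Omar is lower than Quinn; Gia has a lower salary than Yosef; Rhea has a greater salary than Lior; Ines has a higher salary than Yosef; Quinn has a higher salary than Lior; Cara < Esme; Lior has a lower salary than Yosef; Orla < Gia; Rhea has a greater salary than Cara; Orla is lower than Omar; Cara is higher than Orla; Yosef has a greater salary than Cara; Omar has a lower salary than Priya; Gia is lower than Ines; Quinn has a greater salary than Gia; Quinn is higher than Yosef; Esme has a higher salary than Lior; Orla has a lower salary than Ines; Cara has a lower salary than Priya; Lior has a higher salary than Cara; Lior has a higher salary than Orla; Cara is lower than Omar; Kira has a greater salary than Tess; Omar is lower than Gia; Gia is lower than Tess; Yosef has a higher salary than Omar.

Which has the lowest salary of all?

Cara is not least since Orla < Cara; Omar is not least since Orla < Omar; Gia is not least since Orla < Gia; Lior is not least since Orla < Lior; Tess is not least since Gia < Tess; Yosef is not least since Lior < Yosef; Esme is not least since Lior < Esme; Priya is not least since Omar < Priya; Ines is not least since Gia < Ines; Kira is not least since Tess < Kira; Quinn is not least since Omar < Quinn; Rhea is not least since Lior < Rhea.
Only Orla has nothing below it, so Orla is the lowest salary.

Orla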